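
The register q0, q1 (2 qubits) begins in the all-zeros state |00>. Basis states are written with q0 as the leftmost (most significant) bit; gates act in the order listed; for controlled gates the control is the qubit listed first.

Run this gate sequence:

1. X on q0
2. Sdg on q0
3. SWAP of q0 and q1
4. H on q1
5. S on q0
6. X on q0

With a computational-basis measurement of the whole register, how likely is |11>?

A full measurement returns |11> with probability 1/2.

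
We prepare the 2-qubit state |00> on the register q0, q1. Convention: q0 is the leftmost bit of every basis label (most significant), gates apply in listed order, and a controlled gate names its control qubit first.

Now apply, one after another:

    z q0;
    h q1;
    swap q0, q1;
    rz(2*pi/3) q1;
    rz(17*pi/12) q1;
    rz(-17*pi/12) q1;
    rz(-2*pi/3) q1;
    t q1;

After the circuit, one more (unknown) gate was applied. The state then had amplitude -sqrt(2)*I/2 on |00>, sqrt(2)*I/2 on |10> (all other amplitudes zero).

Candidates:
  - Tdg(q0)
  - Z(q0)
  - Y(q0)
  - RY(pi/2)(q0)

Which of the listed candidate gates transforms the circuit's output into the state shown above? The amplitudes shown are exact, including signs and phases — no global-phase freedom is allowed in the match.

The unique candidate consistent with the amplitudes is Y(q0).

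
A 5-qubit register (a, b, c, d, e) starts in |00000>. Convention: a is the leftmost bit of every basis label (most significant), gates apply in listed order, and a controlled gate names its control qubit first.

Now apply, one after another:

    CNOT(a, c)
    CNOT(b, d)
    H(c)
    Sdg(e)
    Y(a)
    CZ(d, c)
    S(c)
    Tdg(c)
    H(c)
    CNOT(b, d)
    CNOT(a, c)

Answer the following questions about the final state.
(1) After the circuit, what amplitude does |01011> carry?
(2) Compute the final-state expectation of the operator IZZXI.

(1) The amplitude on |01011> is 0.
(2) The expectation value of IZZXI is 0.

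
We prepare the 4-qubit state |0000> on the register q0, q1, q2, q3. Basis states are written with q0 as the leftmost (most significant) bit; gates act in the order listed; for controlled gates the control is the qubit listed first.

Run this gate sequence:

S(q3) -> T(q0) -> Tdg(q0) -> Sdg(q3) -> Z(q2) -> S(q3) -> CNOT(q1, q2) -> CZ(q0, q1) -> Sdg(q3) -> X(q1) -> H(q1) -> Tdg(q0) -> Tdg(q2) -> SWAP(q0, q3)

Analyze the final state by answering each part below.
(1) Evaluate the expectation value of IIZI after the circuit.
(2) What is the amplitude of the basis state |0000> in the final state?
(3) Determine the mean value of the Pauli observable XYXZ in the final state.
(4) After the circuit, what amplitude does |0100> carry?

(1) In the final state, IIZI has expectation 1. Key observation: the block from step 1 through step 4 cancels to the identity and can be dropped.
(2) The amplitude on |0000> is sqrt(2)/2.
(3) In the final state, XYXZ has expectation 0.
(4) |0100> carries amplitude -sqrt(2)/2 in the final state.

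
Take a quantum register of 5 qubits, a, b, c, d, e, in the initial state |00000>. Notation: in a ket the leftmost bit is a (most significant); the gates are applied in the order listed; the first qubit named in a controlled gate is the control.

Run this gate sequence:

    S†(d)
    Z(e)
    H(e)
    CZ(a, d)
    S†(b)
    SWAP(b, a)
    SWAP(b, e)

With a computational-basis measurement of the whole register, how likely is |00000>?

Outcome |00000> occurs with probability 1/2.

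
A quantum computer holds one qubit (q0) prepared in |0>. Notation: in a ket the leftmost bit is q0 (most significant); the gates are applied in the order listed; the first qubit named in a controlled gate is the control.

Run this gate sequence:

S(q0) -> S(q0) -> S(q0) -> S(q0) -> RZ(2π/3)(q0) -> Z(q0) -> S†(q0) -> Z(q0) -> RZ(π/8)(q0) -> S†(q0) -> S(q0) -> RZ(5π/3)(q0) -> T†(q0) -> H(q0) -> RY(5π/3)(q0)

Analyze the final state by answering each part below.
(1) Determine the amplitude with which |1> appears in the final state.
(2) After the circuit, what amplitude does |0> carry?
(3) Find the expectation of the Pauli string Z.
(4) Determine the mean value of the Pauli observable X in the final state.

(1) The amplitude on |1> is (-sqrt(6) + sqrt(2))*exp(37*I*pi/48)/4. Key observation: the block from step 1 through step 4 cancels to the identity and can be dropped.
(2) |0> carries amplitude (-sqrt(6) - sqrt(2))*exp(37*I*pi/48)/4 in the final state.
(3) The expectation value of Z is sqrt(3)/2.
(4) The observable X averages to 1/2.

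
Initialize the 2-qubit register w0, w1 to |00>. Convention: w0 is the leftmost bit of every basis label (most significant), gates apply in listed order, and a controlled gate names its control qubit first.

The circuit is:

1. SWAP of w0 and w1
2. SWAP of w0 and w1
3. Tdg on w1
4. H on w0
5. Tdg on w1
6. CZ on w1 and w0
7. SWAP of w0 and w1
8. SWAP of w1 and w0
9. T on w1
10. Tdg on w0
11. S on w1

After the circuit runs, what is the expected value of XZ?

In the final state, XZ has expectation sqrt(2)/2. Key observation: gates 1-2 undo each other exactly, leaving only the rest of the circuit to track.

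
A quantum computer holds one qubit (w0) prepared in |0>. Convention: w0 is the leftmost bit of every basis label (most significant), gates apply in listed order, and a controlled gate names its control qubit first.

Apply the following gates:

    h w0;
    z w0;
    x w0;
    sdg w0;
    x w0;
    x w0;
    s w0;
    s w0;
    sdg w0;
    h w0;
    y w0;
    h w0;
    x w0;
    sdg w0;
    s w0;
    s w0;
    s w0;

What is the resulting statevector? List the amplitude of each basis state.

The final amplitudes are sqrt(2)*I/2 on |0>, -sqrt(2)*I/2 on |1>. Key observation: steps 4-7 multiply out to the identity, so the circuit reduces to the remaining gates.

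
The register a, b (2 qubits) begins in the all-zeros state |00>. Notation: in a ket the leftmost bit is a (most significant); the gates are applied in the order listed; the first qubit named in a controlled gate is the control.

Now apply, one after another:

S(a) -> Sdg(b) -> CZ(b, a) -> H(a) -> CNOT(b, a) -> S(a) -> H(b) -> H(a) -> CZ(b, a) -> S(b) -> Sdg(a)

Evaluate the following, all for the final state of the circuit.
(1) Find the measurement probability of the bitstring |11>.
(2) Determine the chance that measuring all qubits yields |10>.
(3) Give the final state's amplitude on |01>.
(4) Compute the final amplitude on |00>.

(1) The probability of measuring |11> is 1/4.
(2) The probability of measuring |10> is 1/4.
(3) The final state's coefficient on |01> equals sqrt(2)*(-1 + I)/4.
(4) |00> carries amplitude sqrt(2)*(1 + I)/4 in the final state.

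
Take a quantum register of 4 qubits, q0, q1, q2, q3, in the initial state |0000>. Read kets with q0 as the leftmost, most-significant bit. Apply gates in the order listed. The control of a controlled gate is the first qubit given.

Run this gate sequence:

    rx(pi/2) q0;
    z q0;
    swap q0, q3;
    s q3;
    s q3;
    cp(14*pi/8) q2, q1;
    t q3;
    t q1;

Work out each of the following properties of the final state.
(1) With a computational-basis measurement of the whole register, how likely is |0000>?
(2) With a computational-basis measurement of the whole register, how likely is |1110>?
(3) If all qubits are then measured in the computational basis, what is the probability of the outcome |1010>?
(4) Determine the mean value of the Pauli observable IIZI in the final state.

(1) Outcome |0000> occurs with probability 1/2.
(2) A full measurement returns |1110> with probability 0.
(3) A full measurement returns |1010> with probability 0.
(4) The observable IIZI averages to 1.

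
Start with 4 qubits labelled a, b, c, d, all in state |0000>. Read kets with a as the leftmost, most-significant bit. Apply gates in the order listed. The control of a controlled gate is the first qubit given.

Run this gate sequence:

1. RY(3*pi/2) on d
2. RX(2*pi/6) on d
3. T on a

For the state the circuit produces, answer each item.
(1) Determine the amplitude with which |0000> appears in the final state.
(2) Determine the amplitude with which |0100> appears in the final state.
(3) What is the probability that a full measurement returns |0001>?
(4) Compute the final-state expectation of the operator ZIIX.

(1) The amplitude on |0000> is -sqrt(6)/4 - sqrt(2)*I/4.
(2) The amplitude on |0100> is 0.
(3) The probability of measuring |0001> is 1/2.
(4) The expectation value of ZIIX is -1.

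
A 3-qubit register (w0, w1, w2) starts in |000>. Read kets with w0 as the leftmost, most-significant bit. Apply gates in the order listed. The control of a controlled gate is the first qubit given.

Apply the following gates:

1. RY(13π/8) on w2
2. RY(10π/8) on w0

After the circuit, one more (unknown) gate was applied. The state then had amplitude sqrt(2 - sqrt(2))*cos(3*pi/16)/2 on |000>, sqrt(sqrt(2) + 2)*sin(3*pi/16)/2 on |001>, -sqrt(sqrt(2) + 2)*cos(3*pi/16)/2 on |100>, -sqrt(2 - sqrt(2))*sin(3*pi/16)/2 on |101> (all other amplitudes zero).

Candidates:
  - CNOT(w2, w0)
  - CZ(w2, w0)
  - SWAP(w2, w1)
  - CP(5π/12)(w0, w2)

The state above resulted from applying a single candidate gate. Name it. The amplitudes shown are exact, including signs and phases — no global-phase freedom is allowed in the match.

The unique candidate consistent with the amplitudes is CNOT(w2, w0).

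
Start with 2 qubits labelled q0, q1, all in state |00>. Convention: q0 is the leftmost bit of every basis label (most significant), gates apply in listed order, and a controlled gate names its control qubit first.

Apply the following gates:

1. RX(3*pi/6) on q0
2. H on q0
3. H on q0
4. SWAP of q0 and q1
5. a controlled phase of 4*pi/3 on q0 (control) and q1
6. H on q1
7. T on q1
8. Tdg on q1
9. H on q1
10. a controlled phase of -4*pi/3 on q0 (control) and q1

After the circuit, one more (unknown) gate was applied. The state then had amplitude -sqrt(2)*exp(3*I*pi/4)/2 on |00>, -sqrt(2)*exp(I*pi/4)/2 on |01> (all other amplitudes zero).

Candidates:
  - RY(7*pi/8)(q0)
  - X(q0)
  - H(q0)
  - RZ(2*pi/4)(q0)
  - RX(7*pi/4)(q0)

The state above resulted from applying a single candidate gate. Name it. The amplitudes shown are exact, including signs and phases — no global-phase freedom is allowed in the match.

The applied gate was RZ(2*pi/4)(q0). Key observation: the block from step 5 through step 10 cancels to the identity and can be dropped.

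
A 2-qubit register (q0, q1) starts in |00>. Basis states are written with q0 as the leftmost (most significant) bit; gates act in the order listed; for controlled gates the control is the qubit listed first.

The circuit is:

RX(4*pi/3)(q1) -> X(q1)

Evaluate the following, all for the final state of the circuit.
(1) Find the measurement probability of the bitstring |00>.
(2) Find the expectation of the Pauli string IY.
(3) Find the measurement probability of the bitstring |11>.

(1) The probability of measuring |00> is 3/4.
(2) The observable IY averages to -sqrt(3)/2.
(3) The probability of measuring |11> is 0.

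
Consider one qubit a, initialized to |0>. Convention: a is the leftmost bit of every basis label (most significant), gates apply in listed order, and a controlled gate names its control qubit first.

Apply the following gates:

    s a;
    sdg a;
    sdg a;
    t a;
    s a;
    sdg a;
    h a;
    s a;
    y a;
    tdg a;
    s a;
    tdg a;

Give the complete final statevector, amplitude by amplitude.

The final amplitudes are sqrt(2)/2 on |0>, sqrt(2)*I/2 on |1>.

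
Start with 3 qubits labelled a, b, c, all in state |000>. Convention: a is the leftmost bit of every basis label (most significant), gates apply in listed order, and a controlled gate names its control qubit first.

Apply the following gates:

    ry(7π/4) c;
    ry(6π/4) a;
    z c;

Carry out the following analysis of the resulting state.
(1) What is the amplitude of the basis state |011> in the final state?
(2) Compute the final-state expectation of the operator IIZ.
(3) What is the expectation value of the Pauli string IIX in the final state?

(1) The amplitude on |011> is 0.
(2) The observable IIZ averages to sqrt(2)/2.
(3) In the final state, IIX has expectation sqrt(2)/2.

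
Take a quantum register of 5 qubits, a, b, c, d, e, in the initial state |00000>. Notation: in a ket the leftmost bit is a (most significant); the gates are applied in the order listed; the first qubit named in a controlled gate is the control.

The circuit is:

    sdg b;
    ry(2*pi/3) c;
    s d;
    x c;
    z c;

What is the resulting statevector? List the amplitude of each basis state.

The resulting statevector has amplitude sqrt(3)/2 on |00000>, -1/2 on |00100>, and 0 on every other basis state.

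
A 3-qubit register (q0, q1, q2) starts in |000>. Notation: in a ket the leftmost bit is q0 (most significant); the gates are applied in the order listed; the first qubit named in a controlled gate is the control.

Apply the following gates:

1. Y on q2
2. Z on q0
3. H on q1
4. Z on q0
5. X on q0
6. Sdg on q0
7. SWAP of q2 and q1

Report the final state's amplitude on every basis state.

After the circuit, the state carries amplitude sqrt(2)/2 on |110>, sqrt(2)/2 on |111>, and 0 on every other basis state.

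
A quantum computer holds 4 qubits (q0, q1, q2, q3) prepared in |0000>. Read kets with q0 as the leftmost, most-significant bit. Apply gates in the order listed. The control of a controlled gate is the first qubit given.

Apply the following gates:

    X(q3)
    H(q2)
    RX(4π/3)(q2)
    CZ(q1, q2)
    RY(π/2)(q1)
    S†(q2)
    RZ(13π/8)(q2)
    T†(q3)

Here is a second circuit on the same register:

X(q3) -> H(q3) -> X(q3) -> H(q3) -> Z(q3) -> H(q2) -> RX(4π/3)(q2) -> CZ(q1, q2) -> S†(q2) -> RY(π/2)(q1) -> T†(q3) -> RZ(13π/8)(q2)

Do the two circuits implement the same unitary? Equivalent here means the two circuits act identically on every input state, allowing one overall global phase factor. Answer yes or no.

Yes: on every input state the two circuits agree up to one overall phase factor.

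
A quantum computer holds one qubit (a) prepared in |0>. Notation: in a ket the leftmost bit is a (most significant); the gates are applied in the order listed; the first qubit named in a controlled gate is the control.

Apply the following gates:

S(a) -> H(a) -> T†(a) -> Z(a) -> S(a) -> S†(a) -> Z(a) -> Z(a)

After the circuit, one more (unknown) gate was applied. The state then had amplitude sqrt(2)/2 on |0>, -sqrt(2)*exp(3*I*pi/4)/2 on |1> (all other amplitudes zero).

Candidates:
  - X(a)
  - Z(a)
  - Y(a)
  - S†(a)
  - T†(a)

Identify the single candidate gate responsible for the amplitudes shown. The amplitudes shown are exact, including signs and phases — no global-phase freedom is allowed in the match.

It was Z(a) that produced the state shown.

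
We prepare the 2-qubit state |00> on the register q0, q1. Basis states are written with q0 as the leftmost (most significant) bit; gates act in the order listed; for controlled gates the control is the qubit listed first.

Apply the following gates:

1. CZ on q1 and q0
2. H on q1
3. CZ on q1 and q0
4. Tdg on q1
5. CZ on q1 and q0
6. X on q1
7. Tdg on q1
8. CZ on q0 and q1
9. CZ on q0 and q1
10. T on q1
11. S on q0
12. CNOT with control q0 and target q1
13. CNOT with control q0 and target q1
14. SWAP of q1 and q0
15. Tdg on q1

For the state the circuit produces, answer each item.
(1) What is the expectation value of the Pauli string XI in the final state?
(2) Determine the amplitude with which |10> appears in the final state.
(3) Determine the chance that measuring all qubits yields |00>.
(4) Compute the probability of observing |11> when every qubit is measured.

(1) The observable XI averages to sqrt(2)/2. Key observation: steps 7-10 multiply out to the identity, so the circuit reduces to the remaining gates.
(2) The final state's coefficient on |10> equals sqrt(2)/2.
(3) Outcome |00> occurs with probability 1/2.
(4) A full measurement returns |11> with probability 0.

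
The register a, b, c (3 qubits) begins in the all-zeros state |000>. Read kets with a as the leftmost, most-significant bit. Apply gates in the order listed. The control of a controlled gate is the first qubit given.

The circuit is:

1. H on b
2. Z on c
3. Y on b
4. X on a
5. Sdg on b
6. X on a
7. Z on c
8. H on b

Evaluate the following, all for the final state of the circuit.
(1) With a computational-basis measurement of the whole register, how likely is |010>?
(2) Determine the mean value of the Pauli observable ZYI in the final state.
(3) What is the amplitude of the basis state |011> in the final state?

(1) Outcome |010> occurs with probability 1/2.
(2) The expectation value of ZYI is -1.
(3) The amplitude on |011> is 0.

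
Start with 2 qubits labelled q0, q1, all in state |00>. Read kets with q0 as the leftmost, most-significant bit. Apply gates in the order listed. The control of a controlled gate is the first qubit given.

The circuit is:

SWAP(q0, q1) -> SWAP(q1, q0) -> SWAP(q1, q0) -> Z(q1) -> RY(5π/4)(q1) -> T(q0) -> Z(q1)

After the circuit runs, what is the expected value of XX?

The expectation value of XX is 0.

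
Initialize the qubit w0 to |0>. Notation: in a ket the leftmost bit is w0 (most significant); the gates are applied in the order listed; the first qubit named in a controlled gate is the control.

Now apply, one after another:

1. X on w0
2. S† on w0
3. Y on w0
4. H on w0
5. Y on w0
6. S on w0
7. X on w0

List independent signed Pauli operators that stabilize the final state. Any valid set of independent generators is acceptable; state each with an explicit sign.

The final state is stabilized by the group generated by +Y; other independent generating sets are equally valid.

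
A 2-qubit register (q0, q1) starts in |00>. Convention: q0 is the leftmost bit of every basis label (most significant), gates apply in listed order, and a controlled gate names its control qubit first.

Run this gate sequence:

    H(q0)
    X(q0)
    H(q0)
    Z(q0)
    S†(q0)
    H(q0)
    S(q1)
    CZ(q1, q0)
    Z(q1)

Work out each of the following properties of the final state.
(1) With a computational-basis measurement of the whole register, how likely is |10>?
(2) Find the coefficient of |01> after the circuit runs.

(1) Outcome |10> occurs with probability 1/2. Key observation: steps 1-4 multiply out to the identity, so the circuit reduces to the remaining gates.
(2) |01> carries amplitude 0 in the final state.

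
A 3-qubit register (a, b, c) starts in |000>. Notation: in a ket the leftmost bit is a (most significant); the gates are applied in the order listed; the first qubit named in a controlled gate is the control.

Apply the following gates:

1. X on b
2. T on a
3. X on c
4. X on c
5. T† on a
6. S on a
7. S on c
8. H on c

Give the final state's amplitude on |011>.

The amplitude on |011> is sqrt(2)/2. Key observation: the block from step 2 through step 5 cancels to the identity and can be dropped.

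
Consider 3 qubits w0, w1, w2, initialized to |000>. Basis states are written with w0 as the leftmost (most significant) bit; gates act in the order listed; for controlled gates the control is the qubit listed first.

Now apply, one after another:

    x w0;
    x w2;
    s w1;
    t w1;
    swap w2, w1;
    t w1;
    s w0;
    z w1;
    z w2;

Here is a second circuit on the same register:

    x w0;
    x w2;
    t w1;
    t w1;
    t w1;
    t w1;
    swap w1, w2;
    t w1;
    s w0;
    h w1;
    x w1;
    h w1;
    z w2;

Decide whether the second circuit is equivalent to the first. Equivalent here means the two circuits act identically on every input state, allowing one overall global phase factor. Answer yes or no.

No: there is an input state on which the two circuits produce genuinely different outputs (not merely differing by a phase).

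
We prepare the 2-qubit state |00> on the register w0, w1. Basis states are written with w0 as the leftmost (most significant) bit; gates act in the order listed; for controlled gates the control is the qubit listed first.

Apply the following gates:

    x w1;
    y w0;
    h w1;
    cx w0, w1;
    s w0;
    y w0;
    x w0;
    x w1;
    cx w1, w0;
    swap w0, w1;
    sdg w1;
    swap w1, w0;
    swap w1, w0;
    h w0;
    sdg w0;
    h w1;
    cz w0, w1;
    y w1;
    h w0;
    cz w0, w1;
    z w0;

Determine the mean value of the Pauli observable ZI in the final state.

The expectation value of ZI is 1.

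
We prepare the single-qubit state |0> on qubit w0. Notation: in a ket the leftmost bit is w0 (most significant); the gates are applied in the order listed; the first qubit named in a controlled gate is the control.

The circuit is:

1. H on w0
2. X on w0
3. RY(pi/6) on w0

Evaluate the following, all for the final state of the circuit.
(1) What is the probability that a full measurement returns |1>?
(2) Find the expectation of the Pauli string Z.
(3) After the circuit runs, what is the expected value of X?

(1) Outcome |1> occurs with probability 3/4.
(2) The expectation value of Z is -1/2.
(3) The expectation value of X is sqrt(3)/2.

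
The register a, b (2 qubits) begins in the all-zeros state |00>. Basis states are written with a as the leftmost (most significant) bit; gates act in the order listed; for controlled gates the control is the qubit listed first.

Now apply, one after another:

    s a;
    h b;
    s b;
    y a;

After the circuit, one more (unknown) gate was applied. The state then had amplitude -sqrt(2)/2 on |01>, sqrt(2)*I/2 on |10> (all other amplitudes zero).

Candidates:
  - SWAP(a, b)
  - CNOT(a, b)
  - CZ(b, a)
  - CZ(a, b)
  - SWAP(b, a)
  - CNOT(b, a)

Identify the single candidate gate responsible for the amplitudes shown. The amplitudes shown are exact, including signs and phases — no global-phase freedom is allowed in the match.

It was CNOT(b, a) that produced the state shown.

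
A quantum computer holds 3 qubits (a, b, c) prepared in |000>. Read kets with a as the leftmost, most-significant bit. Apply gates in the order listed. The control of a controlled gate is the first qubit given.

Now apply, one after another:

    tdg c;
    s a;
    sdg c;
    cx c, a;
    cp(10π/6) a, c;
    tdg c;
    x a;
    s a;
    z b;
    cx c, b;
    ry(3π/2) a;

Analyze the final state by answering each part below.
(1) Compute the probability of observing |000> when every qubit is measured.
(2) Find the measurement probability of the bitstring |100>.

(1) Outcome |000> occurs with probability 1/2.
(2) The probability of measuring |100> is 1/2.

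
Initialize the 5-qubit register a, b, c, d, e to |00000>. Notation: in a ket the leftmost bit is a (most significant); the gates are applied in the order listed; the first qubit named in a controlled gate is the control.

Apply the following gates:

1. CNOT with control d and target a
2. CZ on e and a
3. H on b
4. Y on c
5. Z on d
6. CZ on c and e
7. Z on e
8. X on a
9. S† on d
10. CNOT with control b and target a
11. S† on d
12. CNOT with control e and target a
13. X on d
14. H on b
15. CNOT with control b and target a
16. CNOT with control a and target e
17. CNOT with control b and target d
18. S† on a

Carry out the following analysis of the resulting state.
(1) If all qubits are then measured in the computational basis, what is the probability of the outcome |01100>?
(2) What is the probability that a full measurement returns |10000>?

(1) The probability of measuring |01100> is 1/4.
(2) A full measurement returns |10000> with probability 0.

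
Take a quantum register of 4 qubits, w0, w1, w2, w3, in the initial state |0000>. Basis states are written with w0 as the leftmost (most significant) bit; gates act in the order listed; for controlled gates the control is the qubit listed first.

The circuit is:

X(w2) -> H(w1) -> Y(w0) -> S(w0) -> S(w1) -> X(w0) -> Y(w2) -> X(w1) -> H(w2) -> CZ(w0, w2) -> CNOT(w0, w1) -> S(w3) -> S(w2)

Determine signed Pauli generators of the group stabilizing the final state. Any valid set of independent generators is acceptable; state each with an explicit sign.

The final state is stabilized by the group generated by -IYII, +IIYI, +ZIII, +IIIZ; other independent generating sets are equally valid.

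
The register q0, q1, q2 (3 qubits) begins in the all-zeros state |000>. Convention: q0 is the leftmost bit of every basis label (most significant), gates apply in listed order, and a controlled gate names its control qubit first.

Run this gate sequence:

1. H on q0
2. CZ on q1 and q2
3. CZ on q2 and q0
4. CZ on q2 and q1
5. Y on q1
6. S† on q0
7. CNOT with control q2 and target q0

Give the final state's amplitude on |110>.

The final state's coefficient on |110> equals sqrt(2)/2.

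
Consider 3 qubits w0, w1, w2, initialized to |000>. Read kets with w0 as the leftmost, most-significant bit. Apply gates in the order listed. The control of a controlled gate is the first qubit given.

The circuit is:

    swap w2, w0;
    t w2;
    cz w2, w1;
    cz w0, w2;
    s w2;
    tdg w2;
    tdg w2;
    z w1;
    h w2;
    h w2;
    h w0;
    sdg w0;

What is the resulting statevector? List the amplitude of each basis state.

After the circuit, the state carries amplitude sqrt(2)/2 on |000>, -sqrt(2)*I/2 on |100>, and 0 on every other basis state.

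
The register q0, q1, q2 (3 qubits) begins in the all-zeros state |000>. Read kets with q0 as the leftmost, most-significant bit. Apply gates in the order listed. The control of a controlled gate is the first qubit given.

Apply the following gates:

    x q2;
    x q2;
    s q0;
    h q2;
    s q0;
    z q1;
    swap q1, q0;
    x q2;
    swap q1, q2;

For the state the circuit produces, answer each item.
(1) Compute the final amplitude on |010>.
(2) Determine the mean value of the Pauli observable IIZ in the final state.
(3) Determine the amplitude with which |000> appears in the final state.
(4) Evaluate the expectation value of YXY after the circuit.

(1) |010> carries amplitude sqrt(2)/2 in the final state.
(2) The expectation value of IIZ is 1.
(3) The final state's coefficient on |000> equals sqrt(2)/2.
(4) In the final state, YXY has expectation 0.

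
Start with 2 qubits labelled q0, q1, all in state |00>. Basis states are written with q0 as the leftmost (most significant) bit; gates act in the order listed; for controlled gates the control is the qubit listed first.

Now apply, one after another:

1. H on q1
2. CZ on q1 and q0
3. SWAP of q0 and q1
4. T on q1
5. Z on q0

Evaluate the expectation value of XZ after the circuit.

The observable XZ averages to -1.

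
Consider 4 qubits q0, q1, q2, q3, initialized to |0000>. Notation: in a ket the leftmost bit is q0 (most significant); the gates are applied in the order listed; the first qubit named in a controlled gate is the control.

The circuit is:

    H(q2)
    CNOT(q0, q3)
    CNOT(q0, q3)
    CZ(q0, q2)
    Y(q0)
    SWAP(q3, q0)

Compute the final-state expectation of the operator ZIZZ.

The observable ZIZZ averages to 0. Key observation: gates 2-3 undo each other exactly, leaving only the rest of the circuit to track.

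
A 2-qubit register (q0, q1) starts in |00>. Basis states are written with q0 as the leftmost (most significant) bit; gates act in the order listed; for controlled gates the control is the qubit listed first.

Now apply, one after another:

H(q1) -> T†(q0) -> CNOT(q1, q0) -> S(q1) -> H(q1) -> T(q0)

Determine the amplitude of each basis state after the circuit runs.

The final amplitudes are 1/2 on |00>, 1/2 on |01>, exp(3*I*pi/4)/2 on |10>, -exp(3*I*pi/4)/2 on |11>.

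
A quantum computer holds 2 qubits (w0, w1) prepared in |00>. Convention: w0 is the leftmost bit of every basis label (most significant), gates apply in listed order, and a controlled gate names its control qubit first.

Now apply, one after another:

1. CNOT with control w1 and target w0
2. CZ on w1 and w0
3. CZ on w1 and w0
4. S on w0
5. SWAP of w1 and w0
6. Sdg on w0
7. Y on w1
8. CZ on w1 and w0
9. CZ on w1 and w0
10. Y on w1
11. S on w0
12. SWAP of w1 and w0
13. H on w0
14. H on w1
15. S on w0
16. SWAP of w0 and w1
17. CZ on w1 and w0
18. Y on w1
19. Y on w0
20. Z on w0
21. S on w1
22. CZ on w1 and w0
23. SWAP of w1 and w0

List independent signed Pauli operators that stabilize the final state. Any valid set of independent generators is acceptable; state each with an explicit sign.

One valid set of independent stabilizer generators is +XI, -IX (any independent generating set of the same group is equally correct). Key observation: gates 5-12 undo each other exactly, leaving only the rest of the circuit to track.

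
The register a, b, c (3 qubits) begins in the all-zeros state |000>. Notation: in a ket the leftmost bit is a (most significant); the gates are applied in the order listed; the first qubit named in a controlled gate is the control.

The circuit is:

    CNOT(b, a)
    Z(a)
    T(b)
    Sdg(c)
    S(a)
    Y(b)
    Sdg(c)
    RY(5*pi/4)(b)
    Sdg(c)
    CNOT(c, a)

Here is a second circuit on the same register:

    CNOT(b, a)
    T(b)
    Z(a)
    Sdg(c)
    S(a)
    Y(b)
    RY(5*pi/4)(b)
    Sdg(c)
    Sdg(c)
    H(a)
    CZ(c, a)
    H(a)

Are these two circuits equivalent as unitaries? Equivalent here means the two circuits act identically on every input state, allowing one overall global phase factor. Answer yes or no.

Yes — the two circuits implement the same unitary up to a global phase.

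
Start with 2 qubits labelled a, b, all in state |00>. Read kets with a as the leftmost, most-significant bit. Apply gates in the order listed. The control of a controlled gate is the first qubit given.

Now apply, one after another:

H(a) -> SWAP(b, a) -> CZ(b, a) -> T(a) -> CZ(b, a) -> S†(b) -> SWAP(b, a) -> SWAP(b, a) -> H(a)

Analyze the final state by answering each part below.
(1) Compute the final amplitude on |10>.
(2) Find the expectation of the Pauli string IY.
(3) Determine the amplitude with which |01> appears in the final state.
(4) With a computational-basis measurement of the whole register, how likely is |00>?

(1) |10> carries amplitude 1/2 in the final state.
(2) The expectation value of IY is -1.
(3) The amplitude on |01> is -I/2.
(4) A full measurement returns |00> with probability 1/4.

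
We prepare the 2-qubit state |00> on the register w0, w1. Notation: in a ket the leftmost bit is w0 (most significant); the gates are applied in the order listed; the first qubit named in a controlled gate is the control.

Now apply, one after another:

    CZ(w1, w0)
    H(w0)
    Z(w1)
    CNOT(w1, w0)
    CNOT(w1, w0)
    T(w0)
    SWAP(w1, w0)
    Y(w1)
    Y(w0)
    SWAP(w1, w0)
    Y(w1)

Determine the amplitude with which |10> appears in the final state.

|10> carries amplitude sqrt(2)*I/2 in the final state.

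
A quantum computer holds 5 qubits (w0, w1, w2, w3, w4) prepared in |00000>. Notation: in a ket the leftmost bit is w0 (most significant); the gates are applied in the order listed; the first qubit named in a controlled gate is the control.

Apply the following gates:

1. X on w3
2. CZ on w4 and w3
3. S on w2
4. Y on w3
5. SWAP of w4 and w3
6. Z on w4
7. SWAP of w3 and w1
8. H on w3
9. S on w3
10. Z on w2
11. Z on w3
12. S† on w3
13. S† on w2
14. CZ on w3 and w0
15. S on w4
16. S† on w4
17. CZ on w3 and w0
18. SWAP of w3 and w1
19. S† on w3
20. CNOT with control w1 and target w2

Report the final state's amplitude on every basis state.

The final amplitudes are -sqrt(2)*I/2 on |00000>, sqrt(2)*I/2 on |01100>, and 0 on every other basis state. Key observation: the block from step 14 through step 17 cancels to the identity and can be dropped.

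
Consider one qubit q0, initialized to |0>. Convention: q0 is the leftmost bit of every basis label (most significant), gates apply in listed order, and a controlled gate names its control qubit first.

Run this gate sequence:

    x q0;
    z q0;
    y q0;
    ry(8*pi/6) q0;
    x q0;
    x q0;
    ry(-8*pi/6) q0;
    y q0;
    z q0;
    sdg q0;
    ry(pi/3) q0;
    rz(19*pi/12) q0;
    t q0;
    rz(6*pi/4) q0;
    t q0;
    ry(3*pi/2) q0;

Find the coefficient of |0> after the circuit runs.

The final state's coefficient on |0> equals (sqrt(6) - sqrt(2)*exp(5*I*pi/12))*exp(13*I*pi/24)/4.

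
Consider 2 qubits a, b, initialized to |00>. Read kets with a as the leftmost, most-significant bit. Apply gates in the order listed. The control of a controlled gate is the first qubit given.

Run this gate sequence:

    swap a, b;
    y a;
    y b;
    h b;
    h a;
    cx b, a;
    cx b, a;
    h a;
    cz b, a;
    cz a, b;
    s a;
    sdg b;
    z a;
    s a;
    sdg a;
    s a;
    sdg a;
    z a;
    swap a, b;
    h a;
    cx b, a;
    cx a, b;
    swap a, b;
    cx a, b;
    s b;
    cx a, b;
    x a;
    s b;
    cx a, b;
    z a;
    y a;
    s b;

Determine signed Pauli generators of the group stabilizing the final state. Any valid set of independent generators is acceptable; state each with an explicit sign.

The final state is stabilized by the group generated by -XI, +IZ; other independent generating sets are equally valid. Key observation: steps 13-18 multiply out to the identity, so the circuit reduces to the remaining gates.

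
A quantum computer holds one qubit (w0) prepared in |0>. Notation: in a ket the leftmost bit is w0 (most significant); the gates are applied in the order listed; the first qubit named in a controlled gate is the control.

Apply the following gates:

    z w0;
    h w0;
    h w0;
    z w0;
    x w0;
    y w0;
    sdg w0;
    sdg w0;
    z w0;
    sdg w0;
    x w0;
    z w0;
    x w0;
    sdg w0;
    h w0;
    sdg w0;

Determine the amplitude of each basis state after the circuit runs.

After the circuit, the state carries amplitude sqrt(2)*I/2 on |0>, sqrt(2)/2 on |1>.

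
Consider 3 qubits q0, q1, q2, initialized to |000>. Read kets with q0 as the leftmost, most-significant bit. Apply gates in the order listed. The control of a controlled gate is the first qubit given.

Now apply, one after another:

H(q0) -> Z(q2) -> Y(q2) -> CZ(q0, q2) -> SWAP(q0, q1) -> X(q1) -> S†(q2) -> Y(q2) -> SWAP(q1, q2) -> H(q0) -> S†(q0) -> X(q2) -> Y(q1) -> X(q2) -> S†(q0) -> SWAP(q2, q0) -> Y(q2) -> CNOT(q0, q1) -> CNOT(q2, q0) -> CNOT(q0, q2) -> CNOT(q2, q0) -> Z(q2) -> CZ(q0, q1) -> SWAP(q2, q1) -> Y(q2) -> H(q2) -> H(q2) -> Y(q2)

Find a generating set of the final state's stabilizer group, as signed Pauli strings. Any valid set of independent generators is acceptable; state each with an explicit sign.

The final state is stabilized by the group generated by +XIZ, +ZXX, -IZZ; other independent generating sets are equally valid.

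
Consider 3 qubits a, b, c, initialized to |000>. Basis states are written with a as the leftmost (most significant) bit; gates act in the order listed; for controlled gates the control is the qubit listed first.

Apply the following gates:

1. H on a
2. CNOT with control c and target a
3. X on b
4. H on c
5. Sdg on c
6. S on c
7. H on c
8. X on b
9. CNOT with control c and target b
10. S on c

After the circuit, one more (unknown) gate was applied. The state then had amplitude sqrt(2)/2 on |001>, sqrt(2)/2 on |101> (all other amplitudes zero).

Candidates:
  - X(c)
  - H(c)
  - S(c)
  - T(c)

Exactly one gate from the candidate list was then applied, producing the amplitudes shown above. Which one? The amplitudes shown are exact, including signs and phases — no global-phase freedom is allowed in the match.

It was X(c) that produced the state shown.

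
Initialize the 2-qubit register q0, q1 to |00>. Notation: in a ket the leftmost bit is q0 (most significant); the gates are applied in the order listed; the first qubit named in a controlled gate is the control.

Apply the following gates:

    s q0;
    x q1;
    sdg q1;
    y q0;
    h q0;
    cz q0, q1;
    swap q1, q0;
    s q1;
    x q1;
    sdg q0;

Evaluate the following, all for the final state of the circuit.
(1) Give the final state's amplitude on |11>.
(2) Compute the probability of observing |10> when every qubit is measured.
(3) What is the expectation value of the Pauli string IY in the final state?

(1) The final state's coefficient on |11> equals -sqrt(2)*I/2.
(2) The probability of measuring |10> is 1/2.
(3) The expectation value of IY is -1.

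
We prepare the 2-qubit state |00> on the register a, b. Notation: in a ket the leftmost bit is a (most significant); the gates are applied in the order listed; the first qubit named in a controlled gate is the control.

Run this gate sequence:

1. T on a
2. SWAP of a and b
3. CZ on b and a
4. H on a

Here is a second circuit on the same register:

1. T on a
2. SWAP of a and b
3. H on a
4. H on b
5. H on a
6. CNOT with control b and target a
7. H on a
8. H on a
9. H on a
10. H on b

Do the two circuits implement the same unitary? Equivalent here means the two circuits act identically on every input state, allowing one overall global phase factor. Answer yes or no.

No: there is an input state on which the two circuits produce genuinely different outputs (not merely differing by a phase).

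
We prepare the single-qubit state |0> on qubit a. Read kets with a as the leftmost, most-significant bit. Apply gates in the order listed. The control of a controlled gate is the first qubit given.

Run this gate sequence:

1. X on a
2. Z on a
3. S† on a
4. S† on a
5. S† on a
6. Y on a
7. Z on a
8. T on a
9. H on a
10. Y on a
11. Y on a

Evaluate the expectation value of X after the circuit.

The expectation value of X is 1.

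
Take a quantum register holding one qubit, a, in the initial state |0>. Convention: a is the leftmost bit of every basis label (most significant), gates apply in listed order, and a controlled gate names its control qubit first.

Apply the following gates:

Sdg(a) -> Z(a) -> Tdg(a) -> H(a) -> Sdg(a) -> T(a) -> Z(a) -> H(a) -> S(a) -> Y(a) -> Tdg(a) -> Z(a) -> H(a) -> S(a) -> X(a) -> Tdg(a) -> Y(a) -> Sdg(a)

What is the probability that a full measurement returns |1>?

The probability of measuring |1> is 1/4.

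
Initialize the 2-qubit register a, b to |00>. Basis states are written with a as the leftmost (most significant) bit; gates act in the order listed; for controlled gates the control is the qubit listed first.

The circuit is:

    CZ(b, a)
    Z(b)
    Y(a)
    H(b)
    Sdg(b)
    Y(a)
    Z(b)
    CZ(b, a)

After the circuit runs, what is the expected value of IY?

In the final state, IY has expectation 1.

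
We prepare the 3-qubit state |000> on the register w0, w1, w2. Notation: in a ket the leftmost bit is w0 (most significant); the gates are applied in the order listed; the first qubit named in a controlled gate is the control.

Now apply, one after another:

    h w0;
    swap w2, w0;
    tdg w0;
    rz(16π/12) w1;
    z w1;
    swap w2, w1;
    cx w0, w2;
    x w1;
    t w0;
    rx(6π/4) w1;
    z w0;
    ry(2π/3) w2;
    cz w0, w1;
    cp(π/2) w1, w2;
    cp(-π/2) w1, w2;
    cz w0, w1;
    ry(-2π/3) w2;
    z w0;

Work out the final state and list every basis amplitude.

After the circuit, the state carries amplitude (1 + I)*exp(I*pi/3)/2 on |000>, (1 + I)*exp(I*pi/3)/2 on |010>, and 0 on every other basis state.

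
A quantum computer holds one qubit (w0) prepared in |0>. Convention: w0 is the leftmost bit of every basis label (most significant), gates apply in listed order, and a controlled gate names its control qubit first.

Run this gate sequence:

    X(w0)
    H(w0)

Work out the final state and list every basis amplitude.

After the circuit, the state carries amplitude sqrt(2)/2 on |0>, -sqrt(2)/2 on |1>.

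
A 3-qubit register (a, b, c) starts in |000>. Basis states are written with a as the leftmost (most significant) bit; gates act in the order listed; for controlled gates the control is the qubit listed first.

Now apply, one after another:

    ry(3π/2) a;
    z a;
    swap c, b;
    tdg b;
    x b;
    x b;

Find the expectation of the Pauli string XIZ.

The expectation value of XIZ is 1. Key observation: steps 5-6 multiply out to the identity, so the circuit reduces to the remaining gates.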